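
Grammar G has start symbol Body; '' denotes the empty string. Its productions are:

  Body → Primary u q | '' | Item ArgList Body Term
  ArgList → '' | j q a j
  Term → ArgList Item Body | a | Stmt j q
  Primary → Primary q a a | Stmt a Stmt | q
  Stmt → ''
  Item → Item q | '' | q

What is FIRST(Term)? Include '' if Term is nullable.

From Term → ArgList Item Body: ArgList, Item, Body nullable, take FIRST(ArgList) ∪ FIRST(Item) ∪ FIRST(Body) = { a, j, q }; also '' since the whole RHS is nullable.
Term → a contributes {a}.
From Term → Stmt j q: Stmt nullable, take FIRST(Stmt) ∪ {j} = { j }.
Union: FIRST(Term) = { a, j, q, '' }.

{ a, j, q, '' }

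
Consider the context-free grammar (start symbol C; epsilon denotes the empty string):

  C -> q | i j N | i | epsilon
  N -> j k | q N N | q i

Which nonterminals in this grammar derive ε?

Directly nullable (have an epsilon-production): C.
No other nonterminal has a production whose RHS symbols are all nullable.

{ C }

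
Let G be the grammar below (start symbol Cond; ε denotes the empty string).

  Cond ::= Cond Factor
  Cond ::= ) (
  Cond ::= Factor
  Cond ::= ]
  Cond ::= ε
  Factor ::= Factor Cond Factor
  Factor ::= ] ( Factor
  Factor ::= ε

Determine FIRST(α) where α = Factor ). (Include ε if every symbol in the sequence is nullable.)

Add FIRST(Factor)\{ε} = { ), ] }; Factor is nullable, continue.
) is a terminal; add {)} and stop.

{ ), ] }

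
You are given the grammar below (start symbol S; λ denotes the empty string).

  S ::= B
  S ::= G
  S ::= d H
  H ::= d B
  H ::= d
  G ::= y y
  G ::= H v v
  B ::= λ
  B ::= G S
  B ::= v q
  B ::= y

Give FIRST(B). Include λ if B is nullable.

B ::= λ contributes λ.
From B ::= G S: add FIRST(G) = { d, y }.
B ::= v q contributes {v}.
B ::= y contributes {y}.
Union: FIRST(B) = { d, v, y, λ }.

{ d, v, y, λ }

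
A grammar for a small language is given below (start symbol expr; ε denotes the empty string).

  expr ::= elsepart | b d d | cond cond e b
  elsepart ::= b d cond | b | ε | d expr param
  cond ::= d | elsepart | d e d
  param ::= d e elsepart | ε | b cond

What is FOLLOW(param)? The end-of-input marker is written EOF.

In elsepart ::= d expr param: param is at the end, add FOLLOW(elsepart) = { EOF, b, d, e }.
Union: FOLLOW(param) = { EOF, b, d, e }.

{ EOF, b, d, e }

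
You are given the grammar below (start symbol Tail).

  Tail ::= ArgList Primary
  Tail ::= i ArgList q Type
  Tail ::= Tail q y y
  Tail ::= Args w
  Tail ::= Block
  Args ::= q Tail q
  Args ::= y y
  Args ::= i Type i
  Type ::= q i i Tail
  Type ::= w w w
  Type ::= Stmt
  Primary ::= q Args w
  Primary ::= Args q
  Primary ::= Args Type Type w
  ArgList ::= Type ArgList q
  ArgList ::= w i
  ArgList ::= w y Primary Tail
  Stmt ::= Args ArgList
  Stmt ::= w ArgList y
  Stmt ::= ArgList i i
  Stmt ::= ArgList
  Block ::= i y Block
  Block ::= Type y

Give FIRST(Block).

Block ::= i y Block contributes {i}.
From Block ::= Type y: add FIRST(Type) = { i, q, w, y }.
Union: FIRST(Block) = { i, q, w, y }.

{ i, q, w, y }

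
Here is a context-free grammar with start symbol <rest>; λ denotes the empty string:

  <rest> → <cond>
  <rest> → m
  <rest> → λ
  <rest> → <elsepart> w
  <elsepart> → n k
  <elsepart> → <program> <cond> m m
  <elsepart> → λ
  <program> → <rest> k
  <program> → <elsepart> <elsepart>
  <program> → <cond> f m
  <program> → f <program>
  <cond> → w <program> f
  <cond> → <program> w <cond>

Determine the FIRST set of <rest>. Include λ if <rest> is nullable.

From <rest> → <cond>: add FIRST(<cond>) = { f, k, m, n, w }.
<rest> → m contributes {m}.
<rest> → λ contributes λ.
From <rest> → <elsepart> w: <elsepart> nullable, take FIRST(<elsepart>) ∪ {w} = { f, k, m, n, w }.
Union: FIRST(<rest>) = { f, k, m, n, w, λ }.

{ f, k, m, n, w, λ }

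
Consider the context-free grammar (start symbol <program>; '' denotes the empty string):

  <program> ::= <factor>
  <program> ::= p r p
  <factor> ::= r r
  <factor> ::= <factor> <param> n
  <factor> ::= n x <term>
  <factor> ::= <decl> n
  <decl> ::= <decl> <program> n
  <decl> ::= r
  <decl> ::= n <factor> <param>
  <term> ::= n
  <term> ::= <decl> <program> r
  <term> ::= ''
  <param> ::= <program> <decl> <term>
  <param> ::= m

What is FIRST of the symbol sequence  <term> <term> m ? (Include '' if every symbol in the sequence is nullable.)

{ m, n, r }

Add FIRST(<term>)\{''} = { n, r }; <term> is nullable, continue.
Add FIRST(<term>)\{''} = { n, r }; <term> is nullable, continue.
m is a terminal; add {m} and stop.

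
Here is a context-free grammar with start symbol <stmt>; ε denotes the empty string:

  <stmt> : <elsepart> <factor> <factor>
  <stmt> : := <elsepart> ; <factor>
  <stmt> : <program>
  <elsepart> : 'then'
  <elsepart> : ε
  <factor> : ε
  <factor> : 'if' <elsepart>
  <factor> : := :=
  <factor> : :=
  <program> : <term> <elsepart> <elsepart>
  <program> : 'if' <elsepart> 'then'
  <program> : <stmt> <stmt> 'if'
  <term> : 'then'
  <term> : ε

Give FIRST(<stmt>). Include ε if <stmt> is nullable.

{ 'if', 'then', :=, ε }

From <stmt> : <elsepart> <factor> <factor>: <elsepart>, <factor>, <factor> nullable, take FIRST(<elsepart>) ∪ FIRST(<factor>) ∪ FIRST(<factor>) = { 'if', 'then', := }; also ε since the whole RHS is nullable.
<stmt> : := <elsepart> ; <factor> contributes {:=}.
From <stmt> : <program>: add FIRST(<program>) = { 'if', 'then', :=, ε } (including ε since <program> is nullable).
Union: FIRST(<stmt>) = { 'if', 'then', :=, ε }.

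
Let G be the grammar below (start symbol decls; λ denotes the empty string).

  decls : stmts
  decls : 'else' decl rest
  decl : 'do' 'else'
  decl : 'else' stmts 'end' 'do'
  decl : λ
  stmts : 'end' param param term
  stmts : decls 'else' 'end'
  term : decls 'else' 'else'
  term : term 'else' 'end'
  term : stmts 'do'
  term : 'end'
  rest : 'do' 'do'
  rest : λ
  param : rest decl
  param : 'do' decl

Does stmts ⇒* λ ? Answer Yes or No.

No

Nullable nonterminals: decl, param, rest.
No production of stmts has an RHS whose symbols are all nullable, so stmts is not nullable.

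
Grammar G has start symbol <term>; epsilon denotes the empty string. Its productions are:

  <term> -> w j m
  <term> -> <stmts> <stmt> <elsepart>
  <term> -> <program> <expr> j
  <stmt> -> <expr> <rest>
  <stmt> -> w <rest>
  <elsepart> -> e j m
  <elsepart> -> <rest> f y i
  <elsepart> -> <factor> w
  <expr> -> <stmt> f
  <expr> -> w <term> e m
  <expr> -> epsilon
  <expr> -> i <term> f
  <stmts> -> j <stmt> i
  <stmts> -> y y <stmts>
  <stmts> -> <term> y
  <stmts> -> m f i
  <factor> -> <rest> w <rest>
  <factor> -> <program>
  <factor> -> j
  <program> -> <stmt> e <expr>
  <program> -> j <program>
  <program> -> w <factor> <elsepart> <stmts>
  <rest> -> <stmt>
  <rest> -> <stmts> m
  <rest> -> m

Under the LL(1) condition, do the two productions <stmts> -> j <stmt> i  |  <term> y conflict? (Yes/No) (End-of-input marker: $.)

Yes

FIRST(j <stmt> i) = { j } and FIRST(<term> y) = { i, j, m, w, y }.
Both contain j, so the two alternatives are not disjoint — LL(1) conflict.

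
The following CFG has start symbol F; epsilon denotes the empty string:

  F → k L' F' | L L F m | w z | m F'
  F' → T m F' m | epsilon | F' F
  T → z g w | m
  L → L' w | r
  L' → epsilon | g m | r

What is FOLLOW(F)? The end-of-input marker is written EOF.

{ EOF, g, k, m, r, w }

F is the start symbol, so EOF ∈ FOLLOW(F).
In F → L L F m: add FIRST(m) = { m }.
In F' → F' F: F is at the end, add FOLLOW(F') = { EOF, g, k, m, r, w }.
Union: FOLLOW(F) = { EOF, g, k, m, r, w }.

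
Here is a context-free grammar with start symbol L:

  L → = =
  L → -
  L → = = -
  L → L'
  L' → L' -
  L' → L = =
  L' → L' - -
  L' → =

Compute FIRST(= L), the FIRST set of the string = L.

{ = }

= is a terminal; add {=} and stop.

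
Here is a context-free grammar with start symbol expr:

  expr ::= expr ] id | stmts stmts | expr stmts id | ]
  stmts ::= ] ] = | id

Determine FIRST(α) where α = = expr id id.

= is a terminal; add {=} and stop.

{ = }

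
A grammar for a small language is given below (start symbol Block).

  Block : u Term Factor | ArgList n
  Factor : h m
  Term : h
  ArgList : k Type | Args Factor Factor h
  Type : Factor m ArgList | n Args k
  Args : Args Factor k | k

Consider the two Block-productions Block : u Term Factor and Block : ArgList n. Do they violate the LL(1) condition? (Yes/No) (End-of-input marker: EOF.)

FIRST(u Term Factor) = { u } and FIRST(ArgList n) = { k }.
The FIRST sets are disjoint and neither alternative is nullable — no conflict.

No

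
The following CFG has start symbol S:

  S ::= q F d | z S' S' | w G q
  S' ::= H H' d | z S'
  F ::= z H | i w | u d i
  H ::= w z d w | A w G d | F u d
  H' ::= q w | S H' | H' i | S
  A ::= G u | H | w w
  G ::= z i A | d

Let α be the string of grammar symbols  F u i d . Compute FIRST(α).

Add FIRST(F) = { i, u, z }; F is not nullable, stop.

{ i, u, z }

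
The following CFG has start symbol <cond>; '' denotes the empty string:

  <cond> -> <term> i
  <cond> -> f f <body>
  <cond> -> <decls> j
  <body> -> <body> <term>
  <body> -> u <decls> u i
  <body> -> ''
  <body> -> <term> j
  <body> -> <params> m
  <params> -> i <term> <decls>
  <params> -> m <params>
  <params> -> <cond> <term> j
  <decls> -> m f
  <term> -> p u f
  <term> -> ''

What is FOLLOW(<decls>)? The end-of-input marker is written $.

In <cond> -> <decls> j: add FIRST(j) = { j }.
In <body> -> u <decls> u i: add FIRST(u i) = { u }.
In <params> -> i <term> <decls>: <decls> is at the end, add FOLLOW(<params>) = { m }.
Union: FOLLOW(<decls>) = { j, m, u }.

{ j, m, u }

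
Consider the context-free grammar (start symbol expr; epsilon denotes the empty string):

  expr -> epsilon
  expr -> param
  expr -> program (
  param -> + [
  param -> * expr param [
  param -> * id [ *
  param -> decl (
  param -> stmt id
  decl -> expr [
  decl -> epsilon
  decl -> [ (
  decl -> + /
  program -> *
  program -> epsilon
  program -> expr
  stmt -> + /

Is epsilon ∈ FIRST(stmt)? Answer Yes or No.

No

Nullable nonterminals: decl, expr, program.
No production of stmt has an RHS whose symbols are all nullable, so stmt is not nullable.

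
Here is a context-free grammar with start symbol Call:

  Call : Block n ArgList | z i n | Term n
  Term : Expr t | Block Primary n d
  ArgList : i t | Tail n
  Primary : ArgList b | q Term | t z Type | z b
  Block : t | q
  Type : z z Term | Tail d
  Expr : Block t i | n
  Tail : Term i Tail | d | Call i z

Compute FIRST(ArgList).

ArgList : i t contributes {i}.
From ArgList : Tail n: add FIRST(Tail) = { d, n, q, t, z }.
Union: FIRST(ArgList) = { d, i, n, q, t, z }.

{ d, i, n, q, t, z }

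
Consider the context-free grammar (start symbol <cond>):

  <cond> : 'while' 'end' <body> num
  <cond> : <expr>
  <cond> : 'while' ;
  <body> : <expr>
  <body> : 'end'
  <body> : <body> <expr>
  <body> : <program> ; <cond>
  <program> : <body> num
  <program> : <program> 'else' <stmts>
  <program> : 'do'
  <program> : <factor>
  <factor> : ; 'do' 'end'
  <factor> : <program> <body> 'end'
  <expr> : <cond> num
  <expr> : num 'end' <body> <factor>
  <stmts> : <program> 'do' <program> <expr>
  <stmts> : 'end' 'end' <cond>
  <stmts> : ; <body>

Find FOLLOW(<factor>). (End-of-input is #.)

In <program> : <factor>: <factor> is at the end, add FOLLOW(<program>) = { 'do', 'else', 'end', 'while', ;, num }.
In <expr> : num 'end' <body> <factor>: <factor> is at the end, add FOLLOW(<expr>) = { #, 'do', 'else', 'end', 'while', ;, num }.
Union: FOLLOW(<factor>) = { #, 'do', 'else', 'end', 'while', ;, num }.

{ #, 'do', 'else', 'end', 'while', ;, num }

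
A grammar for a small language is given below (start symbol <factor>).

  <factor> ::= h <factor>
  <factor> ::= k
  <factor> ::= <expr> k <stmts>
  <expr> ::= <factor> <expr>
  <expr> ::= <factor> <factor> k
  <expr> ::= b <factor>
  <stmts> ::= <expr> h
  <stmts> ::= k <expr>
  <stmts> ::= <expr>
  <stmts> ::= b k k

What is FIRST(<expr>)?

From <expr> ::= <factor> <expr>: add FIRST(<factor>) = { b, h, k }.
From <expr> ::= <factor> <factor> k: add FIRST(<factor>) = { b, h, k }.
<expr> ::= b <factor> contributes {b}.
Union: FIRST(<expr>) = { b, h, k }.

{ b, h, k }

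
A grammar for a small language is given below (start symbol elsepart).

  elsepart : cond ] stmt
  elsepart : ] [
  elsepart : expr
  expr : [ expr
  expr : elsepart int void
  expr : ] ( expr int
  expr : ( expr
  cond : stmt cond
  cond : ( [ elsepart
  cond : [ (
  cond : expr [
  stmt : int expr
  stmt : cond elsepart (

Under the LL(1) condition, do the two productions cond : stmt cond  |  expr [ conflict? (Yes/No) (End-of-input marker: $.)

FIRST(stmt cond) = { (, [, ], int } and FIRST(expr [) = { (, [, ], int }.
Both contain (, so the two alternatives are not disjoint — LL(1) conflict.

Yes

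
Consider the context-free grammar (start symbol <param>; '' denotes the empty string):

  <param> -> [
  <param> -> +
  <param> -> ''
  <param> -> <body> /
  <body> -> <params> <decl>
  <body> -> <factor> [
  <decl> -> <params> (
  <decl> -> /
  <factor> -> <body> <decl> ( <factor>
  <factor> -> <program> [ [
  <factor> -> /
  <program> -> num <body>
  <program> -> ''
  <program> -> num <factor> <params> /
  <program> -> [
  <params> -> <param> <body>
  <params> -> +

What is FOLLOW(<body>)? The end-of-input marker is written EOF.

In <param> -> <body> /: add FIRST(/) = { / }.
In <factor> -> <body> <decl> ( <factor>: add FIRST(<decl> ( <factor>) = { +, /, [, num }.
In <program> -> num <body>: <body> is at the end, add FOLLOW(<program>) = { [ }.
In <params> -> <param> <body>: <body> is at the end, add FOLLOW(<params>) = { (, +, /, [, num }.
Union: FOLLOW(<body>) = { (, +, /, [, num }.

{ (, +, /, [, num }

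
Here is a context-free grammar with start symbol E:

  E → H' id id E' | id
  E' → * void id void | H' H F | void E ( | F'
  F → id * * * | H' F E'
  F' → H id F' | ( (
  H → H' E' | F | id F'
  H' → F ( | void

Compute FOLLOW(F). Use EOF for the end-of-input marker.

In E' → H' H F: F is at the end, add FOLLOW(E') = { EOF, (, *, id, void }.
In F → H' F E': add FIRST(E') = { (, *, id, void }.
In H → F: F is at the end, add FOLLOW(H) = { id, void }.
In H' → F (: add FIRST(() = { ( }.
Union: FOLLOW(F) = { EOF, (, *, id, void }.

{ EOF, (, *, id, void }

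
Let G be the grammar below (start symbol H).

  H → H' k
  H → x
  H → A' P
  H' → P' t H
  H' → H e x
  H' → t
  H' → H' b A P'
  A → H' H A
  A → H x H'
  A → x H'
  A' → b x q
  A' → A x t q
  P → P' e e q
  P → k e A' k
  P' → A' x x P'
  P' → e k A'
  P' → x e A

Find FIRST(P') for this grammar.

From P' → A' x x P': add FIRST(A') = { b, e, t, x }.
P' → e k A' contributes {e}.
P' → x e A contributes {x}.
Union: FIRST(P') = { b, e, t, x }.

{ b, e, t, x }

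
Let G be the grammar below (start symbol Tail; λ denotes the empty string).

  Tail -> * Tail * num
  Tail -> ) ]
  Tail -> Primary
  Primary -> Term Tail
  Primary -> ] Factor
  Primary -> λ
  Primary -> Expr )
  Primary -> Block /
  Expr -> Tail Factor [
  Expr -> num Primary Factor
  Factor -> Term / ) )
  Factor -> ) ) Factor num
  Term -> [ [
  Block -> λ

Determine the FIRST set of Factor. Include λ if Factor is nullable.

{ ), [ }

From Factor -> Term / ) ): add FIRST(Term) = { [ }.
Factor -> ) ) Factor num contributes {)}.
Union: FIRST(Factor) = { ), [ }.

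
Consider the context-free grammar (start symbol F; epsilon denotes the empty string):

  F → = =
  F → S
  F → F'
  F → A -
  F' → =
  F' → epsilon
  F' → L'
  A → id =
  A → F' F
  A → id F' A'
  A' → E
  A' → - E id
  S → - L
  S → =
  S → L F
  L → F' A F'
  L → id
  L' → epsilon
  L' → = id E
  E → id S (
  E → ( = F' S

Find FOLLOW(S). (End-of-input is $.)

In F → S: S is at the end, add FOLLOW(F) = { $, (, -, =, id }.
In E → id S (: add FIRST(() = { ( }.
In E → ( = F' S: S is at the end, add FOLLOW(E) = { $, (, -, =, id }.
Union: FOLLOW(S) = { $, (, -, =, id }.

{ $, (, -, =, id }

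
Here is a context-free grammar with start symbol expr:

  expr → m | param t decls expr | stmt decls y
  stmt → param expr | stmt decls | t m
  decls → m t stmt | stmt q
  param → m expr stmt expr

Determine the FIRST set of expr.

{ m, t }

expr → m contributes {m}.
From expr → param t decls expr: add FIRST(param) = { m }.
From expr → stmt decls y: add FIRST(stmt) = { m, t }.
Union: FIRST(expr) = { m, t }.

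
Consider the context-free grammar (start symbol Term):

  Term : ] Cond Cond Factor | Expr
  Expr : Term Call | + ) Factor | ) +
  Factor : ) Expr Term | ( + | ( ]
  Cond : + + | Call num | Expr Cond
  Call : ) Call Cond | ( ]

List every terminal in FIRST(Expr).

{ ), +, ] }

From Expr : Term Call: add FIRST(Term) = { ), +, ] }.
Expr : + ) Factor contributes {+}.
Expr : ) + contributes {)}.
Union: FIRST(Expr) = { ), +, ] }.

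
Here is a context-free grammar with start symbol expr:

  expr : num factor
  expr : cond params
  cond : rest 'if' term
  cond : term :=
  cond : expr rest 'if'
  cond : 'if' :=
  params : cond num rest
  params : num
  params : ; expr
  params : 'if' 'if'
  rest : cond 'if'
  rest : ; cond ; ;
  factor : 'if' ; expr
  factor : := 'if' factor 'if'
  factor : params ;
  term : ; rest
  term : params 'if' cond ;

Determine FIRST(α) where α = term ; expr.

Add FIRST(term) = { 'if', ;, num }; term is not nullable, stop.

{ 'if', ;, num }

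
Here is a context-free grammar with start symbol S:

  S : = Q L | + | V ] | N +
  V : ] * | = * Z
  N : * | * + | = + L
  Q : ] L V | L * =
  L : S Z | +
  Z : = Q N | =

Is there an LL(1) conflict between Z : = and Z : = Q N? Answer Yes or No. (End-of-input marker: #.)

Yes

FIRST(=) = { = } and FIRST(= Q N) = { = }.
Both contain =, so the two alternatives are not disjoint — LL(1) conflict.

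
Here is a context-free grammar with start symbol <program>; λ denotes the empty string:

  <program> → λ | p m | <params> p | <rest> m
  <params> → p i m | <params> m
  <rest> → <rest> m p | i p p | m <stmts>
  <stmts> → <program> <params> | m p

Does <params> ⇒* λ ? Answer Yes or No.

No

Nullable nonterminals: <program>.
No production of <params> has an RHS whose symbols are all nullable, so <params> is not nullable.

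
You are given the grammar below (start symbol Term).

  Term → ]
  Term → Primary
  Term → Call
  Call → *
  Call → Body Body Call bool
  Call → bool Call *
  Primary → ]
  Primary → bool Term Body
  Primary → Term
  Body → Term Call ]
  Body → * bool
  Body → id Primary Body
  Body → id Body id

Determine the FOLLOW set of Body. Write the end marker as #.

In Call → Body Body Call bool: add FIRST(Body Call bool) = { *, ], bool, id }.
In Call → Body Body Call bool: add FIRST(Call bool) = { *, ], bool, id }.
In Primary → bool Term Body: Body is at the end, add FOLLOW(Primary) = { #, *, ], bool, id }.
In Body → id Primary Body: Body is at the end, add FOLLOW(Body) = { #, *, ], bool, id }.
In Body → id Body id: add FIRST(id) = { id }.
Union: FOLLOW(Body) = { #, *, ], bool, id }.

{ #, *, ], bool, id }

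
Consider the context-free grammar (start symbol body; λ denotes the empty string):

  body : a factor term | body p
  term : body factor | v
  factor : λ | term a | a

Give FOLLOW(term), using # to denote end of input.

{ #, a, p, v }

In body : a factor term: term is at the end, add FOLLOW(body) = { #, a, p, v }.
In factor : term a: add FIRST(a) = { a }.
Union: FOLLOW(term) = { #, a, p, v }.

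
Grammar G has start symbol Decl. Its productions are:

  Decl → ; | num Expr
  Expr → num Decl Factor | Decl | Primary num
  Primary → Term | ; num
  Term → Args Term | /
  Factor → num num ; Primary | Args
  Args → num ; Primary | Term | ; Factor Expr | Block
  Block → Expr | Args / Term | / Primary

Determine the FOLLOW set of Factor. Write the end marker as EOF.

{ EOF, /, ;, num }

In Expr → num Decl Factor: Factor is at the end, add FOLLOW(Expr) = { EOF, /, ;, num }.
In Args → ; Factor Expr: add FIRST(Expr) = { /, ;, num }.
Union: FOLLOW(Factor) = { EOF, /, ;, num }.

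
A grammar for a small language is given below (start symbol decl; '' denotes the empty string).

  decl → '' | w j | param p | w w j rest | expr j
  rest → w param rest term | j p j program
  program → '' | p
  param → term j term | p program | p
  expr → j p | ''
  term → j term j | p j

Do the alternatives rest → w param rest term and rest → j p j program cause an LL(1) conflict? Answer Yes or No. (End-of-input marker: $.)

FIRST(w param rest term) = { w } and FIRST(j p j program) = { j }.
The FIRST sets are disjoint and neither alternative is nullable — no conflict.

No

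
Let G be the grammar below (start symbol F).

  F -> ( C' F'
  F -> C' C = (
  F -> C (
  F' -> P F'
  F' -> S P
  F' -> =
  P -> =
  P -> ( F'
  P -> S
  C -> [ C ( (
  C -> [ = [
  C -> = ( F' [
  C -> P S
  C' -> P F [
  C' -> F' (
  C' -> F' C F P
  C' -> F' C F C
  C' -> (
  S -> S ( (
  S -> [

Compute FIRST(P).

P -> = contributes {=}.
P -> ( F' contributes {(}.
From P -> S: add FIRST(S) = { [ }.
Union: FIRST(P) = { (, =, [ }.

{ (, =, [ }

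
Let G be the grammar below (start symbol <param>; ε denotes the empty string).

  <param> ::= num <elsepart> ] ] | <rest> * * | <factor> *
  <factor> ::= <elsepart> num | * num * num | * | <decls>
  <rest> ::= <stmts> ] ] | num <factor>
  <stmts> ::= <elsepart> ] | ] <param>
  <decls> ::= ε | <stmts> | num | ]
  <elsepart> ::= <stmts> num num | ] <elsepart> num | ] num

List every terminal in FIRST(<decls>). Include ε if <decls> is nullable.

<decls> ::= ε contributes ε.
From <decls> ::= <stmts>: add FIRST(<stmts>) = { ] }.
<decls> ::= num contributes {num}.
<decls> ::= ] contributes {]}.
Union: FIRST(<decls>) = { ], num, ε }.

{ ], num, ε }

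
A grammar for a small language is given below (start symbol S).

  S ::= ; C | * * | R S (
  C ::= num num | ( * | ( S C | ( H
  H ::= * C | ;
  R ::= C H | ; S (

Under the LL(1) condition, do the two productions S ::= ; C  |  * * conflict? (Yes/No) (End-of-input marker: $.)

FIRST(; C) = { ; } and FIRST(* *) = { * }.
The FIRST sets are disjoint and neither alternative is nullable — no conflict.

No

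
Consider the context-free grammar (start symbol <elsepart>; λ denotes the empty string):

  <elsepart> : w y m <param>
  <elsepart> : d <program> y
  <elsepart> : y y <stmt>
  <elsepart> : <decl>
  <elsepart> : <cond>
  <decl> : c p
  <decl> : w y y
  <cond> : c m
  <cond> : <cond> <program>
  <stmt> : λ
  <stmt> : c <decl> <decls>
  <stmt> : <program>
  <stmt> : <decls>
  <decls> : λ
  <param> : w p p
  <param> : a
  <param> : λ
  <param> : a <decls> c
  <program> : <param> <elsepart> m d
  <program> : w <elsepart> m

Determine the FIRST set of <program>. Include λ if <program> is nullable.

{ a, c, d, w, y }

From <program> : <param> <elsepart> m d: <param> nullable, take FIRST(<param>) ∪ FIRST(<elsepart>) = { a, c, d, w, y }.
<program> : w <elsepart> m contributes {w}.
Union: FIRST(<program>) = { a, c, d, w, y }.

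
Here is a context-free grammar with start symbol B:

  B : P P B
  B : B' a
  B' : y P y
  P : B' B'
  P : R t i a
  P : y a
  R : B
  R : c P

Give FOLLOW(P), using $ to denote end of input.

{ c, t, y }

In B : P P B: add FIRST(P B) = { c, y }.
In B : P P B: add FIRST(B) = { c, y }.
In B' : y P y: add FIRST(y) = { y }.
In R : c P: P is at the end, add FOLLOW(R) = { t }.
Union: FOLLOW(P) = { c, t, y }.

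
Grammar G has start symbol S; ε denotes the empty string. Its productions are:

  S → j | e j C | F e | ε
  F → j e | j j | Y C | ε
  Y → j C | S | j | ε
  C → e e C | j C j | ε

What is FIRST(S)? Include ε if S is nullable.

S → j contributes {j}.
S → e j C contributes {e}.
From S → F e: F nullable, take FIRST(F) ∪ {e} = { e, j }.
S → ε contributes ε.
Union: FIRST(S) = { e, j, ε }.

{ e, j, ε }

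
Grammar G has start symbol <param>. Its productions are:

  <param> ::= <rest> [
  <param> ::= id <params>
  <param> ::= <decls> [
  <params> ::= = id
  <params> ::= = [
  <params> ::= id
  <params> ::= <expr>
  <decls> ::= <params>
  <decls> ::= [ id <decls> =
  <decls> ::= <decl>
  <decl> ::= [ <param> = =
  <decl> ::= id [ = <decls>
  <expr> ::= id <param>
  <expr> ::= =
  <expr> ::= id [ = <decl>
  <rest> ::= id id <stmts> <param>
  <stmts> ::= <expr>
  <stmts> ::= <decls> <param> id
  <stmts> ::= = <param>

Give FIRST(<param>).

{ =, [, id }

From <param> ::= <rest> [: add FIRST(<rest>) = { id }.
<param> ::= id <params> contributes {id}.
From <param> ::= <decls> [: add FIRST(<decls>) = { =, [, id }.
Union: FIRST(<param>) = { =, [, id }.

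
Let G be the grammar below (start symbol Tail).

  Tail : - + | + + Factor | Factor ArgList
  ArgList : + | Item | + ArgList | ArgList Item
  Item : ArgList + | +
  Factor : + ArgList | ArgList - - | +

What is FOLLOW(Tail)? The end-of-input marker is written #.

{ # }

Tail is the start symbol, so # ∈ FOLLOW(Tail).
Union: FOLLOW(Tail) = { # }.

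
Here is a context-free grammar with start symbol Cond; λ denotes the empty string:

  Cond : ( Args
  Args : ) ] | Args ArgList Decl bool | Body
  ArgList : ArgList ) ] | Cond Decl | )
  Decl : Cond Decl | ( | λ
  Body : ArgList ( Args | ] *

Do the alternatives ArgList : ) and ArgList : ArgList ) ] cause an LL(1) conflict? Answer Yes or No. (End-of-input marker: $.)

FIRST()) = { ) } and FIRST(ArgList ) ]) = { (, ) }.
Both contain ), so the two alternatives are not disjoint — LL(1) conflict.

Yes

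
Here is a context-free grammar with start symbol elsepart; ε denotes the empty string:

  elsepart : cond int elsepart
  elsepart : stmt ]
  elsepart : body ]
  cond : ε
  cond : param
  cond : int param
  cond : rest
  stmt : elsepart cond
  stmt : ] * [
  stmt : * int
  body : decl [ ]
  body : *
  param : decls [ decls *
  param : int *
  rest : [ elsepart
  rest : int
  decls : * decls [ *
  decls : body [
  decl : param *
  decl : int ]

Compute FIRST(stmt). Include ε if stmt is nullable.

{ *, [, ], int }

From stmt : elsepart cond: add FIRST(elsepart) = { *, [, ], int }.
stmt : ] * [ contributes {]}.
stmt : * int contributes {*}.
Union: FIRST(stmt) = { *, [, ], int }.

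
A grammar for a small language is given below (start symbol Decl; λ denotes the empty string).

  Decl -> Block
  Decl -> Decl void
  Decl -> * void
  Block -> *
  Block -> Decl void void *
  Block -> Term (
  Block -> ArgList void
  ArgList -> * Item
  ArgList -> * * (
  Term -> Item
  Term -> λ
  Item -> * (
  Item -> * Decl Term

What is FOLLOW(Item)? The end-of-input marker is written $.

{ (, void }

In ArgList -> * Item: Item is at the end, add FOLLOW(ArgList) = { void }.
In Term -> Item: Item is at the end, add FOLLOW(Term) = { (, void }.
Union: FOLLOW(Item) = { (, void }.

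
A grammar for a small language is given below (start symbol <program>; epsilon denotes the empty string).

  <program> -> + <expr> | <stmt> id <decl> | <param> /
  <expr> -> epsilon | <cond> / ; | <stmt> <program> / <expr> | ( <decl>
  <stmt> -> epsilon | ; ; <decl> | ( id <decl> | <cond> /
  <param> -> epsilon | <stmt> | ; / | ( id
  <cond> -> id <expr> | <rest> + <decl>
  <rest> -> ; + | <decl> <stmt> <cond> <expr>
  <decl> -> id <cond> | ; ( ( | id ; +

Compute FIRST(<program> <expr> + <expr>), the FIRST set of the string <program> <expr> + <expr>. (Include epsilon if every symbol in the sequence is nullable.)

Add FIRST(<program>) = { (, +, /, ;, id }; <program> is not nullable, stop.

{ (, +, /, ;, id }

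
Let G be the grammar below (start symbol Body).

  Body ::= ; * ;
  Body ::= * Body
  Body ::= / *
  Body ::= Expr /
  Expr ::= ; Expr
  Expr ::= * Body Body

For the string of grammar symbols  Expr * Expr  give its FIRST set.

Add FIRST(Expr) = { *, ; }; Expr is not nullable, stop.

{ *, ; }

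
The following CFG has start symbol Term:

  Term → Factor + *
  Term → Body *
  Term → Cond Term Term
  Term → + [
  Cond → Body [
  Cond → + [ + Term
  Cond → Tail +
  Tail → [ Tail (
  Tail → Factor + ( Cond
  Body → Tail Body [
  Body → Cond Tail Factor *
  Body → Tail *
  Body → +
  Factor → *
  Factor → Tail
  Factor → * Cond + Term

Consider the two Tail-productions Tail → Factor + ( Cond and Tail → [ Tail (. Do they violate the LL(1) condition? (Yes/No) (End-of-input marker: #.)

Yes

FIRST(Factor + ( Cond) = { *, [ } and FIRST([ Tail () = { [ }.
Both contain [, so the two alternatives are not disjoint — LL(1) conflict.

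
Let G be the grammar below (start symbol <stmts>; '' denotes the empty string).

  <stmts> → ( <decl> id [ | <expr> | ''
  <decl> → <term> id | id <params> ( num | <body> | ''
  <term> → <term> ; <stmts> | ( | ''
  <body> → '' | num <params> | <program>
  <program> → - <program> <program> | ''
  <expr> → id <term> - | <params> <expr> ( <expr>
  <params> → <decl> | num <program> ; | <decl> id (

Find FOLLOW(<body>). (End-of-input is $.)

In <decl> → <body>: <body> is at the end, add FOLLOW(<decl>) = { (, -, ;, id, num }.
Union: FOLLOW(<body>) = { (, -, ;, id, num }.

{ (, -, ;, id, num }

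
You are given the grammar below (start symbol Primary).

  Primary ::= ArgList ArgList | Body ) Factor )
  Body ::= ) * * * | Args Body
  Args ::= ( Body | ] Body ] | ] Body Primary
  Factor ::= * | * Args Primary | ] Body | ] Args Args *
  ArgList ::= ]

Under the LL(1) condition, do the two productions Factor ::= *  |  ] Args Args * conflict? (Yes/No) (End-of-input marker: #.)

No

FIRST(*) = { * } and FIRST(] Args Args *) = { ] }.
The FIRST sets are disjoint and neither alternative is nullable — no conflict.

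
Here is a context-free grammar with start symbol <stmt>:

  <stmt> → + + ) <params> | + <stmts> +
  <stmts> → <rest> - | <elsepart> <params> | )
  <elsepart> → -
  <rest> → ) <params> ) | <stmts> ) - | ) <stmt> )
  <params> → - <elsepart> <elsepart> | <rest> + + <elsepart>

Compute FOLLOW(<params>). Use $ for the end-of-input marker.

In <stmt> → + + ) <params>: <params> is at the end, add FOLLOW(<stmt>) = { $, ) }.
In <stmts> → <elsepart> <params>: <params> is at the end, add FOLLOW(<stmts>) = { ), + }.
In <rest> → ) <params> ): add FIRST()) = { ) }.
Union: FOLLOW(<params>) = { $, ), + }.

{ $, ), + }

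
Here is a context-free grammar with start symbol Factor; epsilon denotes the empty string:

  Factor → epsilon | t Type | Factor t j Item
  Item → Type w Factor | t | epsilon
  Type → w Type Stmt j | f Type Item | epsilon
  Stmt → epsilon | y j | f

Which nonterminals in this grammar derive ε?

Directly nullable (have an epsilon-production): Factor, Item, Type, Stmt.

{ Factor, Item, Stmt, Type }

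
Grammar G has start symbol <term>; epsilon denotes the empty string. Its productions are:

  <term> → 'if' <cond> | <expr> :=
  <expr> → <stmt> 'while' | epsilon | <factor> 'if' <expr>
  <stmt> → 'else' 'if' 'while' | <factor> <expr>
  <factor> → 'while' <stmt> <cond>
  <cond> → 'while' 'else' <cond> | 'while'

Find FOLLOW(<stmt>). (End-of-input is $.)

In <expr> → <stmt> 'while': add FIRST('while') = { 'while' }.
In <factor> → 'while' <stmt> <cond>: add FIRST(<cond>) = { 'while' }.
Union: FOLLOW(<stmt>) = { 'while' }.

{ 'while' }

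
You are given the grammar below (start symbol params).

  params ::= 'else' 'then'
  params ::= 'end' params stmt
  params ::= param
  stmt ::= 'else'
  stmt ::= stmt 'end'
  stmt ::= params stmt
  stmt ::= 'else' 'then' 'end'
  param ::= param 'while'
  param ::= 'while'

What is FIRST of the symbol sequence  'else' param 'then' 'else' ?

'else' is a terminal; add {'else'} and stop.

{ 'else' }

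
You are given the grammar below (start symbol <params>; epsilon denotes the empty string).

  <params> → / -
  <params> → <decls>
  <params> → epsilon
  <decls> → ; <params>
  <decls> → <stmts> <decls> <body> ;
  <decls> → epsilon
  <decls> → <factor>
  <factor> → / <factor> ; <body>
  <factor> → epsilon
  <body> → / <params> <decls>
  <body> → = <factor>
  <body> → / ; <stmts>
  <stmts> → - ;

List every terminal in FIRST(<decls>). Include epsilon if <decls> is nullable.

{ -, /, ;, epsilon }

<decls> → ; <params> contributes {;}.
From <decls> → <stmts> <decls> <body> ;: add FIRST(<stmts>) = { - }.
<decls> → epsilon contributes epsilon.
From <decls> → <factor>: add FIRST(<factor>) = { /, epsilon } (including epsilon since <factor> is nullable).
Union: FIRST(<decls>) = { -, /, ;, epsilon }.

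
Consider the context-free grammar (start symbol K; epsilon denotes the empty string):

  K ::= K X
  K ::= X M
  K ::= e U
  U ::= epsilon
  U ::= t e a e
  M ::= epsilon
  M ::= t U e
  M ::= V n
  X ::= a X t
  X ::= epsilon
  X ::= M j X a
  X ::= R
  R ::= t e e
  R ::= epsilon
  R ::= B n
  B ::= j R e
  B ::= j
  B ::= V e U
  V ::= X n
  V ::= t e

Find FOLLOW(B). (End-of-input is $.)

{ n }

In R ::= B n: add FIRST(n) = { n }.
Union: FOLLOW(B) = { n }.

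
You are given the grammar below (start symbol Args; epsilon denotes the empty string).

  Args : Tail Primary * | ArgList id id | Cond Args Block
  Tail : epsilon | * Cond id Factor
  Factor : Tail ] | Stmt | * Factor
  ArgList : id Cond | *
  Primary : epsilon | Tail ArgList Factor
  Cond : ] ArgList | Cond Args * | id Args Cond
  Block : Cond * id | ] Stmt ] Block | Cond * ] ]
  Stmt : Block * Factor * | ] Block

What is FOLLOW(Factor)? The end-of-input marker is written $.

{ *, ], id }

In Tail : * Cond id Factor: Factor is at the end, add FOLLOW(Tail) = { *, ], id }.
In Factor : * Factor: Factor is at the end, add FOLLOW(Factor) = { *, ], id }.
In Primary : Tail ArgList Factor: Factor is at the end, add FOLLOW(Primary) = { * }.
In Stmt : Block * Factor *: add FIRST(*) = { * }.
Union: FOLLOW(Factor) = { *, ], id }.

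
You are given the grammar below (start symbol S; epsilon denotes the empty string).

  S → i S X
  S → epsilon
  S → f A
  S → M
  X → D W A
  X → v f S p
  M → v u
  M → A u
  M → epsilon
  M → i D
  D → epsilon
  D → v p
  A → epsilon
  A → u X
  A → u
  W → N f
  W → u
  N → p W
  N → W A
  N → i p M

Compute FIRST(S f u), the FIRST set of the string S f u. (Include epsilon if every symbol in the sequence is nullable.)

{ f, i, u, v }

Add FIRST(S)\{epsilon} = { f, i, u, v }; S is nullable, continue.
f is a terminal; add {f} and stop.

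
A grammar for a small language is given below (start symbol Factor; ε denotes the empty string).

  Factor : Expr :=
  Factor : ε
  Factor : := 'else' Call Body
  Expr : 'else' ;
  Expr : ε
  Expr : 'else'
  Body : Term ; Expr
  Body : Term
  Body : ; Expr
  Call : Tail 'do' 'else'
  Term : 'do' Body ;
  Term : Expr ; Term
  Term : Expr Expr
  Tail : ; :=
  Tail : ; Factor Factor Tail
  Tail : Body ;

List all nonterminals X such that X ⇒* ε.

{ Body, Expr, Factor, Term }

Directly nullable (have an ε-production): Factor, Expr.
Body : Term with every symbol nullable, so Body is nullable.
Term : Expr Expr with every symbol nullable, so Term is nullable.
No other nonterminal has a production whose RHS symbols are all nullable.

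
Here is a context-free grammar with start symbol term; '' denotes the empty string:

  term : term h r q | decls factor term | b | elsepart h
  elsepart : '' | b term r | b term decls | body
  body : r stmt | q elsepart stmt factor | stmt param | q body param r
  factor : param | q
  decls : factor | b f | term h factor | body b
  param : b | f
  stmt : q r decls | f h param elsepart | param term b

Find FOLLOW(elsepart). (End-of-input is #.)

In term : elsepart h: add FIRST(h) = { h }.
In body : q elsepart stmt factor: add FIRST(stmt factor) = { b, f, q }.
In stmt : f h param elsepart: elsepart is at the end, add FOLLOW(stmt) = { b, f, h, q }.
Union: FOLLOW(elsepart) = { b, f, h, q }.

{ b, f, h, q }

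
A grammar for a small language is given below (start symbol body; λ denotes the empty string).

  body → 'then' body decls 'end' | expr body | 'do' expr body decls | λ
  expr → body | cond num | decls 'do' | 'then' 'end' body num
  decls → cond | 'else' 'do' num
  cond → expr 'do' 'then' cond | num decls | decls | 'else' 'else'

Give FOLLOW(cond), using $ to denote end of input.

In expr → cond num: add FIRST(num) = { num }.
In decls → cond: cond is at the end, add FOLLOW(decls) = { $, 'do', 'else', 'end', 'then', num }.
In cond → expr 'do' 'then' cond: cond is at the end, add FOLLOW(cond) = { $, 'do', 'else', 'end', 'then', num }.
Union: FOLLOW(cond) = { $, 'do', 'else', 'end', 'then', num }.

{ $, 'do', 'else', 'end', 'then', num }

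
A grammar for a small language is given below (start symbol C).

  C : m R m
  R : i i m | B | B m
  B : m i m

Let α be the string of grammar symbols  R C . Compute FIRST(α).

Add FIRST(R) = { i, m }; R is not nullable, stop.

{ i, m }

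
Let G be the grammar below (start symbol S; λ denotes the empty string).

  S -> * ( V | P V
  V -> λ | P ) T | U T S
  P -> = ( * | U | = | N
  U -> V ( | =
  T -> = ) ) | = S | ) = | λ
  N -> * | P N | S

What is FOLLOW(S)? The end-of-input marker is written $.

{ $, (, ), *, = }

S is the start symbol, so $ ∈ FOLLOW(S).
In V -> U T S: S is at the end, add FOLLOW(V) = { $, (, ), *, = }.
In T -> = S: S is at the end, add FOLLOW(T) = { $, (, ), *, = }.
In N -> S: S is at the end, add FOLLOW(N) = { $, (, ), *, = }.
Union: FOLLOW(S) = { $, (, ), *, = }.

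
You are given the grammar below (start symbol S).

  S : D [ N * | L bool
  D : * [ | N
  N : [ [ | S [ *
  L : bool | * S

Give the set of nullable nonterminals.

{ } (none)

No nonterminal has an empty production or an RHS whose symbols are all nullable.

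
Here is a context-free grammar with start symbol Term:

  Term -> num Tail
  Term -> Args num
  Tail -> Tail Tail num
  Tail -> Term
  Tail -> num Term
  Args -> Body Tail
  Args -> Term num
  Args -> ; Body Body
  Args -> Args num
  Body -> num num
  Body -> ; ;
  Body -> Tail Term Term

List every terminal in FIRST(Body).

Body -> num num contributes {num}.
Body -> ; ; contributes {;}.
From Body -> Tail Term Term: add FIRST(Tail) = { ;, num }.
Union: FIRST(Body) = { ;, num }.

{ ;, num }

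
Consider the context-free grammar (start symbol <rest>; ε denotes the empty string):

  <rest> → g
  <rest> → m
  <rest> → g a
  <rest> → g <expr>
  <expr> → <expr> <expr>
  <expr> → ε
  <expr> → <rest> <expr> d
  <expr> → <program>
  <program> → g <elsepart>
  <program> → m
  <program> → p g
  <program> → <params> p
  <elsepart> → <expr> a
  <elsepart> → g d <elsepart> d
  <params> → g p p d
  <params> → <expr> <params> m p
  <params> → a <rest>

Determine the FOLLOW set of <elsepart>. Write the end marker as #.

{ #, a, d, g, m, p }

In <program> → g <elsepart>: <elsepart> is at the end, add FOLLOW(<program>) = { #, a, d, g, m, p }.
In <elsepart> → g d <elsepart> d: add FIRST(d) = { d }.
Union: FOLLOW(<elsepart>) = { #, a, d, g, m, p }.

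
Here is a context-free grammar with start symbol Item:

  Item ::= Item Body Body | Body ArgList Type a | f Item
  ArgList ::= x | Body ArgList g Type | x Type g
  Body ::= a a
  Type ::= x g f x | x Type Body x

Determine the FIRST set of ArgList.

ArgList ::= x contributes {x}.
From ArgList ::= Body ArgList g Type: add FIRST(Body) = { a }.
ArgList ::= x Type g contributes {x}.
Union: FIRST(ArgList) = { a, x }.

{ a, x }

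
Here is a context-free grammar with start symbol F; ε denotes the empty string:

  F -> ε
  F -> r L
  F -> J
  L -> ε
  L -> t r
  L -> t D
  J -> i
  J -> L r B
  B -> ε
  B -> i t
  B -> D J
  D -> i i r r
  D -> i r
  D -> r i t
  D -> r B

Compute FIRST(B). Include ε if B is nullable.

{ i, r, ε }

B -> ε contributes ε.
B -> i t contributes {i}.
From B -> D J: add FIRST(D) = { i, r }.
Union: FIRST(B) = { i, r, ε }.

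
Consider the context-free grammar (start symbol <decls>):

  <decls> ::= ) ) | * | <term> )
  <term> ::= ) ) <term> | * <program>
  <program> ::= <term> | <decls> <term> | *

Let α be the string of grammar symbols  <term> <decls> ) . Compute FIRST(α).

Add FIRST(<term>) = { ), * }; <term> is not nullable, stop.

{ ), * }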